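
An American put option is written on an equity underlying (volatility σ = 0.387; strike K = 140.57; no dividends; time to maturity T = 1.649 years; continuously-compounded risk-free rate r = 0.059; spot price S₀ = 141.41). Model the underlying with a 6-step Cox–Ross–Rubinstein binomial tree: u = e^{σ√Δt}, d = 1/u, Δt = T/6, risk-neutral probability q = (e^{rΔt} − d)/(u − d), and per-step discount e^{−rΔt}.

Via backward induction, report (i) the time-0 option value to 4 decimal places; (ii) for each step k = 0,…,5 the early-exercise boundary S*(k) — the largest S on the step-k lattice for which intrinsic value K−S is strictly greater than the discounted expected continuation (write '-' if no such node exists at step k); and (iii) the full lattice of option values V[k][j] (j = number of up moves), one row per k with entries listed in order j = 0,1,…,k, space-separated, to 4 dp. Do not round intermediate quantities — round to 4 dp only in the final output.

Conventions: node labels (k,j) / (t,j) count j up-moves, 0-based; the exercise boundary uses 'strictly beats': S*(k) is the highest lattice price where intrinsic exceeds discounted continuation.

price = 21.0380
boundary = - - 94.2450 76.9391 94.2450 115.4434
tree:
21.0380
31.8405 10.4731
46.3250 17.7959 3.1848
63.6309 29.3486 6.3402 0.0000
77.7589 46.3250 12.6217 0.0000 0.0000
89.2927 63.6309 25.1266 0.0000 0.0000 0.0000
98.7085 77.7589 46.3250 0.0000 0.0000 0.0000 0.0000

Δt=0.27483  u=1.22493  d=0.81637  q=0.48947  discount=0.98392
step 6 (expiry): payoffs max(K−S,0) = 98.7085 77.7589 46.3250 0.0000 0.0000 0.0000 0.0000
step 5: (k=5,j=0): S=51.2773, K−S=89.2927, hold=87.0317 ⇒ V=89.2927 exercise | (k=5,j=1): S=76.9391, K−S=63.6309, hold=61.3699 ⇒ V=63.6309 exercise | (k=5,j=2): S=115.4434, K−S=25.1266, hold=23.2701 ⇒ V=25.1266 exercise | (k=5,j=3): S=173.2172, K−S=0.0000, hold=0.0000 ⇒ V=0.0000 continue | (k=5,j=4): S=259.9040, K−S=0.0000, hold=0.0000 ⇒ V=0.0000 continue | (k=5,j=5): S=389.9734, K−S=0.0000, hold=0.0000 ⇒ V=0.0000 continue  boundary S*=115.4434
step 4: (k=4,j=0): S=62.8111, K−S=77.7589, hold=75.4979 ⇒ V=77.7589 exercise | (k=4,j=1): S=94.2450, K−S=46.3250, hold=44.0640 ⇒ V=46.3250 exercise | (k=4,j=2): S=141.4100, K−S=0.0000, hold=12.6217 ⇒ V=12.6217 continue | (k=4,j=3): S=212.1788, K−S=0.0000, hold=0.0000 ⇒ V=0.0000 continue | (k=4,j=4): S=318.3640, K−S=0.0000, hold=0.0000 ⇒ V=0.0000 continue  boundary S*=94.2450
step 3: (k=3,j=0): S=76.9391, K−S=63.6309, hold=61.3699 ⇒ V=63.6309 exercise | (k=3,j=1): S=115.4434, K−S=25.1266, hold=29.3486 ⇒ V=29.3486 continue | (k=3,j=2): S=173.2172, K−S=0.0000, hold=6.3402 ⇒ V=6.3402 continue | (k=3,j=3): S=259.9040, K−S=0.0000, hold=0.0000 ⇒ V=0.0000 continue  boundary S*=76.9391
step 2: (k=2,j=0): S=94.2450, K−S=46.3250, hold=46.0974 ⇒ V=46.3250 exercise | (k=2,j=1): S=141.4100, K−S=0.0000, hold=17.7959 ⇒ V=17.7959 continue | (k=2,j=2): S=212.1788, K−S=0.0000, hold=3.1848 ⇒ V=3.1848 continue  boundary S*=94.2450
step 1: (k=1,j=0): S=115.4434, K−S=25.1266, hold=31.8405 ⇒ V=31.8405 continue | (k=1,j=1): S=173.2172, K−S=0.0000, hold=10.4731 ⇒ V=10.4731 continue  boundary S*=-
step 0: (k=0,j=0): S=141.4100, K−S=0.0000, hold=21.0380 ⇒ V=21.0380 continue  boundary S*=-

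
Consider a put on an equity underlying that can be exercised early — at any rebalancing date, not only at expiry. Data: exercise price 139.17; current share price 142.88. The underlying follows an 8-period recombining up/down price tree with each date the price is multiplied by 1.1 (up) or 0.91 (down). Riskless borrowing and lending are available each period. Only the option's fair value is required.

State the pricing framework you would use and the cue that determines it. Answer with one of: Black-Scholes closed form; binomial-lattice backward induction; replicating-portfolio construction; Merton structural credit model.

framework: binomial-lattice backward induction

Key observation: with exercise allowed before expiry on a discrete up/down model (8 steps from spot 142.88), the strike-139.17 put's value must be rolled back through the tree testing early exercise at each node.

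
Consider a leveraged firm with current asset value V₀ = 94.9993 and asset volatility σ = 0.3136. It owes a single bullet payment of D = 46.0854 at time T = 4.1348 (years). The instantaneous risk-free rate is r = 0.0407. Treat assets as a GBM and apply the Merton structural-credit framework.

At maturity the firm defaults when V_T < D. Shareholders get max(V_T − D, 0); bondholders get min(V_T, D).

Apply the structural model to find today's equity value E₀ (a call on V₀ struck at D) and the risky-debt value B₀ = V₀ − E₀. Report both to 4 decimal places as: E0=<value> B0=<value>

E0=57.4293 B0=37.5700

Apply the equity-as-call identities (strike 46.0854, horizon 4.1348 years):
d₁ = [ln(V₀/D) + (r + σ²/2)T] / (σ√T)
   = [ln(94.9993/46.0854) + (0.0407 + 0.5·0.3136²)·4.1348] / (0.3136·√4.1348)
   = [0.723373 + 0.371605] / 0.637681 = 1.717126
d₂ = d₁ − σ√T = 1.717126 − 0.637681 = 1.079445
N(d₁) = 0.957022,  N(d₂) = 0.859805,  e^(−rT) = 0.845112
E₀ = V₀·N(d₁) − D·e^(−rT)·N(d₂)
   = 94.9993·0.957022 − 46.0854·0.845112·0.859805 = 57.429303
B₀ = V₀ − E₀ = 94.9993 − 57.429303 = 37.569997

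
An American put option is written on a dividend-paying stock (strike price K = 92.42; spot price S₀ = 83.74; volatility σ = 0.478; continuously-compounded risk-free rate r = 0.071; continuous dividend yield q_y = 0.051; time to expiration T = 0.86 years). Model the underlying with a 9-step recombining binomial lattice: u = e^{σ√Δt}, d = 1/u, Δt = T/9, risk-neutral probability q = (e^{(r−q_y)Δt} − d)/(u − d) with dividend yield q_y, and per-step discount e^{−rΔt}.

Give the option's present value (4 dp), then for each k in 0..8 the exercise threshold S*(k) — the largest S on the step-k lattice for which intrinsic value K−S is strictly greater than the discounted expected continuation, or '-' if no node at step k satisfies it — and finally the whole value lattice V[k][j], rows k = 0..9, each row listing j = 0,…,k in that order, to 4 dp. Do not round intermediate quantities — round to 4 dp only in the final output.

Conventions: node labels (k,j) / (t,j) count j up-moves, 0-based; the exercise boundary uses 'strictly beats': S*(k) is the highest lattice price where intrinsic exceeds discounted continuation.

price = 18.7719
boundary = - - - 53.7551 46.3712 53.7551 62.3147 53.7551 62.3147
tree:
18.7719
24.6037 12.4566
31.3282 17.3645 7.0934
38.6649 23.4950 10.6913 3.1321
46.0488 30.7219 15.6723 5.2199 0.8191
52.4184 38.6649 22.1949 8.5316 1.5548 0.0000
57.9131 46.0488 30.1053 13.5813 2.9513 0.0000 0.0000
62.6530 52.4184 38.6649 20.8198 5.6018 0.0000 0.0000 0.0000
66.7419 57.9131 46.0488 30.1053 10.6330 0.0000 0.0000 0.0000 0.0000
70.2691 62.6530 52.4184 38.6649 20.1827 0.0000 0.0000 0.0000 0.0000 0.0000

Δt=0.09556, u=1.15923, d=0.86264, q=0.46958, disc=e^(-rΔt)=0.99324
k=9 terminal: V=max(K-S,0) → 70.2691 62.6530 52.4184 38.6649 20.1827 0.0000 0.0000 0.0000 0.0000 0.0000
k=8: j=0 S=25.6781 intr=66.7419 cont=66.2418 V=66.7419[EX]; j=1 S=34.5069 intr=57.9131 cont=57.4560 V=57.9131[EX]; j=2 S=46.3712 intr=46.0488 cont=45.6494 V=46.0488[EX]; j=3 S=62.3147 intr=30.1053 cont=29.7833 V=30.1053[EX]; j=4 S=83.7400 intr=8.6800 cont=10.6330 V=10.6330[hold]; j=5 S=112.5318 intr=0.0000 cont=0.0000 V=0.0000[hold]; j=6 S=151.2230 intr=0.0000 cont=0.0000 V=0.0000[hold]; j=7 S=203.2171 intr=0.0000 cont=0.0000 V=0.0000[hold]; j=8 S=273.0880 intr=0.0000 cont=0.0000 V=0.0000[hold]  S*(8)=62.3147
k=7: j=0 S=29.7670 intr=62.6530 cont=62.1729 V=62.6530[EX]; j=1 S=40.0016 intr=52.4184 cont=51.9880 V=52.4184[EX]; j=2 S=53.7551 intr=38.6649 cont=38.3014 V=38.6649[EX]; j=3 S=72.2373 intr=20.1827 cont=20.8198 V=20.8198[hold]; j=4 S=97.0743 intr=0.0000 cont=5.6018 V=5.6018[hold]; j=5 S=130.4507 intr=0.0000 cont=0.0000 V=0.0000[hold]; j=6 S=175.3028 intr=0.0000 cont=0.0000 V=0.0000[hold]; j=7 S=235.5762 intr=0.0000 cont=0.0000 V=0.0000[hold]  S*(7)=53.7551
k=6: j=0 S=34.5069 intr=57.9131 cont=57.4560 V=57.9131[EX]; j=1 S=46.3712 intr=46.0488 cont=45.6494 V=46.0488[EX]; j=2 S=62.3147 intr=30.1053 cont=30.0805 V=30.1053[EX]; j=3 S=83.7400 intr=8.6800 cont=13.5813 V=13.5813[hold]; j=4 S=112.5318 intr=0.0000 cont=2.9513 V=2.9513[hold]; j=5 S=151.2230 intr=0.0000 cont=0.0000 V=0.0000[hold]; j=6 S=203.2171 intr=0.0000 cont=0.0000 V=0.0000[hold]  S*(6)=62.3147
k=5: j=0 S=40.0016 intr=52.4184 cont=51.9880 V=52.4184[EX]; j=1 S=53.7551 intr=38.6649 cont=38.3014 V=38.6649[EX]; j=2 S=72.2373 intr=20.1827 cont=22.1949 V=22.1949[hold]; j=3 S=97.0743 intr=0.0000 cont=8.5316 V=8.5316[hold]; j=4 S=130.4507 intr=0.0000 cont=1.5548 V=1.5548[hold]; j=5 S=175.3028 intr=0.0000 cont=0.0000 V=0.0000[hold]  S*(5)=53.7551
k=4: j=0 S=46.3712 intr=46.0488 cont=45.6494 V=46.0488[EX]; j=1 S=62.3147 intr=30.1053 cont=30.7219 V=30.7219[hold]; j=2 S=83.7400 intr=8.6800 cont=15.6723 V=15.6723[hold]; j=3 S=112.5318 intr=0.0000 cont=5.2199 V=5.2199[hold]; j=4 S=151.2230 intr=0.0000 cont=0.8191 V=0.8191[hold]  S*(4)=46.3712
k=3: j=0 S=53.7551 intr=38.6649 cont=38.5889 V=38.6649[EX]; j=1 S=72.2373 intr=20.1827 cont=23.4950 V=23.4950[hold]; j=2 S=97.0743 intr=0.0000 cont=10.6913 V=10.6913[hold]; j=3 S=130.4507 intr=0.0000 cont=3.1321 V=3.1321[hold]  S*(3)=53.7551
k=2: j=0 S=62.3147 intr=30.1053 cont=31.3282 V=31.3282[hold]; j=1 S=83.7400 intr=8.6800 cont=17.3645 V=17.3645[hold]; j=2 S=112.5318 intr=0.0000 cont=7.0934 V=7.0934[hold]  S*(2)=-
k=1: j=0 S=72.2373 intr=20.1827 cont=24.6037 V=24.6037[hold]; j=1 S=97.0743 intr=0.0000 cont=12.4566 V=12.4566[hold]  S*(1)=-
k=0: j=0 S=83.7400 intr=8.6800 cont=18.7719 V=18.7719[hold]  S*(0)=-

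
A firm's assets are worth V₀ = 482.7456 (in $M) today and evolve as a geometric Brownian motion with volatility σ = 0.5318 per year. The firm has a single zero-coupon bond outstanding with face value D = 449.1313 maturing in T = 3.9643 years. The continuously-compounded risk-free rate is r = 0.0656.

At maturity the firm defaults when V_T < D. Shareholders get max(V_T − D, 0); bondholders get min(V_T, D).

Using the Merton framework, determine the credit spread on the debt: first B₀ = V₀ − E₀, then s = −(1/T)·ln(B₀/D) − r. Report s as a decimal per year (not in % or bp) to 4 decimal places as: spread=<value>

spread=0.0926

With assets at 482.7456 and a single debt payment of 449.1313 at 3.9643 years:
d₁ = [ln(V₀/D) + (r + σ²/2)T] / (σ√T)
   = [ln(482.7456/449.1313) + (0.0656 + 0.5·0.5318²)·3.9643] / (0.5318·√3.9643)
   = [0.072175 + 0.820632] / 1.058843 = 0.843191
d₂ = d₁ − σ√T = 0.843191 − 1.058843 = -0.215652
N(d₁) = 0.800439,  N(d₂) = 0.414629,  e^(−rT) = 0.771007
E₀ = V₀·N(d₁) − D·e^(−rT)·N(d₂)
   = 482.7456·0.800439 − 449.1313·0.771007·0.414629 = 242.829231
B₀ = V₀ − E₀ = 482.7456 − 242.829231 = 239.916369
spread = −(1/T)·ln(B₀/D) − r = −(1/3.9643)·ln(239.916369/449.1313) − 0.0656 = 0.09256787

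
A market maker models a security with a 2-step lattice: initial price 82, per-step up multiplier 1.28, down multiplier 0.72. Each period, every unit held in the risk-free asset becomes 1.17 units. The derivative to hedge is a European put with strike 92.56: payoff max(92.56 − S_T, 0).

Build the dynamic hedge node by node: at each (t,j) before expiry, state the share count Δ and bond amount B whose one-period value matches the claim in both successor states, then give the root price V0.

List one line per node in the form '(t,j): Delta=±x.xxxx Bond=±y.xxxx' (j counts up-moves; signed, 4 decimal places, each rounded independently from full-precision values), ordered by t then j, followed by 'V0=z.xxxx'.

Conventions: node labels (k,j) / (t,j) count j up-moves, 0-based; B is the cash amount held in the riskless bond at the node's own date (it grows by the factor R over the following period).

Arbitrage-free pricing uses the up-move probability p* = (R−d)/(u−d) = 0.8036, discounting each step at R = 1.17.
Terminal payoffs: V(2,0)=50.0512, V(2,1)=16.9888, V(2,2)=0.0000
(1,0): S=59.0400. Δ = (V_up−V_dn)/(S_up−S_dn) = (16.9888−50.0512)/(75.5712−42.5088) = -1.0000. V = [p*·16.9888 + (1−p*)·50.0512]/1.17 = 20.0711. B = V − Δ·S = 79.1111.
(1,1): S=104.9600. Δ = (V_up−V_dn)/(S_up−S_dn) = (0.0000−16.9888)/(134.3488−75.5712) = -0.2890. V = [p*·0.0000 + (1−p*)·16.9888]/1.17 = 2.8522. B = V − Δ·S = 33.1894.
(0,0): S=82.0000. Δ = (V_up−V_dn)/(S_up−S_dn) = (2.8522−20.0711)/(104.9600−59.0400) = -0.3750. V = [p*·2.8522 + (1−p*)·20.0711]/1.17 = 5.3286. B = V − Δ·S = 36.0767.
As a check, the time-0 holding Δ(0,0)·S0 + B(0,0) comes to 5.3286 — exactly V0.

(0,0): Delta=-0.3750 Bond=36.0767
(1,0): Delta=-1.0000 Bond=79.1111
(1,1): Delta=-0.2890 Bond=33.1894
V0=5.3286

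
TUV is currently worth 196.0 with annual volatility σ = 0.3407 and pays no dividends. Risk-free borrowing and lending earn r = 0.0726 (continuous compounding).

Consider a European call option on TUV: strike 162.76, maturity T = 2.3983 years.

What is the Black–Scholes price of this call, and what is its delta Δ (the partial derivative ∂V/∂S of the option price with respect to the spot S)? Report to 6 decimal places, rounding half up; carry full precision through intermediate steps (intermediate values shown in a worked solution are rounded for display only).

price = 71.721971
Δ = 0.827933

σ√T = 0.3407·√2.3983 = 0.527623
d₁ = (ln(S/K) + (r+σ²/2)T) / (σ√T) = (ln(196.0/162.76) + (0.0726+0.3407²/2)·2.3983) / 0.527623 = (0.185838 + 0.313310) / 0.527623 = 0.946030
d₂ = d₁ − σ√T = 0.946030 − 0.527623 = 0.418407
e^{−rT} = 0.840199
N(d₁) = 0.827933,  N(d₂) = 0.662175
Call price V = S·N(d₁) − K·e^{−rT}·N(d₂) = 162.274963 − 90.552991 = 71.721971
Δ = N(d₁) = 0.827933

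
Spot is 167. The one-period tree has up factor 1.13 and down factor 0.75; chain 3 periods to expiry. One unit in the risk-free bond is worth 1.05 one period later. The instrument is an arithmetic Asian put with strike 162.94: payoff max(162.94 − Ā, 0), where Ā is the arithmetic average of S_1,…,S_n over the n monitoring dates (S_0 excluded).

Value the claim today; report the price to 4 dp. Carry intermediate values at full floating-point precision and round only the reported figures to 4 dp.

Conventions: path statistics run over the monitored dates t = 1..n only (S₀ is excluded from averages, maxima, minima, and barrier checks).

price = 6.2247

Set p* = 0.7895 (from d < R < u); the path-dependent value is the discounted p*-expectation over all price paths.
Enumerate all 2^3 = 8 price paths (U = up ×1.13, D = down ×0.75); each path with k up-moves has probability p*^k·(1−p*)^(3−k).
DDD: Ā=96.5469, payoff=66.3931, prob=0.009331
UDD: Ā=145.4640, payoff=17.4760, prob=0.034991
DUD: Ā=124.3106, payoff=38.6294, prob=0.034991
UUD: Ā=187.2947, payoff=0.0000, prob=0.131214
DDU: Ā=108.4456, payoff=54.4944, prob=0.034991
UDU: Ā=163.3914, payoff=0.0000, prob=0.131214
DUU: Ā=142.2381, payoff=20.7019, prob=0.131214
UUU: Ā=214.3054, payoff=0.0000, prob=0.492054
Price = Σ prob·payoff / R^3 = 7.205838 / 1.157625 = 6.2247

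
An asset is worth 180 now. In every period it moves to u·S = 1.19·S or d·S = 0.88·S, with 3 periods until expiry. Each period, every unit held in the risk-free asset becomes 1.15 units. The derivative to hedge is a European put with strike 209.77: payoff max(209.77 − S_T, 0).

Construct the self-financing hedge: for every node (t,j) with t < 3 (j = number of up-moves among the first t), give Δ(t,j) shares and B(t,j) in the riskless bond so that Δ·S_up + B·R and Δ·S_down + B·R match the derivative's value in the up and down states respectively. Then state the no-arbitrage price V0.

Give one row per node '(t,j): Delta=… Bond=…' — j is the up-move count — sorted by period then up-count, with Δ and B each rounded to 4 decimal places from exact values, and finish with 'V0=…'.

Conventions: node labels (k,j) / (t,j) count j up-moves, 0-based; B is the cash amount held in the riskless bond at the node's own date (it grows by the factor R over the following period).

(0,0): Delta=-0.1434 Bond=27.1977
(1,0): Delta=-0.7757 Bond=131.4332
(1,1): Delta=-0.0742 Bond=16.4395
(2,0): Delta=-1.0000 Bond=182.4087
(2,1): Delta=-0.7512 Bond=146.5169
(2,2): Delta=0.0000 Bond=0.0000
V0=1.3786

Since d<R<u, set p* = (R−d)/(u−d) = 0.8710; price each node as the discounted p*-expectation of its children.
At maturity the claim pays: V(3,0)=87.1050, V(3,1)=43.8935, V(3,2)=0.0000, V(3,3)=0.0000
(2,0): S=139.3920. Δ = (V_up−V_dn)/(S_up−S_dn) = (43.8935−87.1050)/(165.8765−122.6650) = -1.0000. V = [p*·43.8935 + (1−p*)·87.1050]/1.15 = 43.0167. B = V − Δ·S = 182.4087.
(2,1): S=188.4960. Δ = (V_up−V_dn)/(S_up−S_dn) = (0.0000−43.8935)/(224.3102−165.8765) = -0.7512. V = [p*·0.0000 + (1−p*)·43.8935]/1.15 = 4.9249. B = V − Δ·S = 146.5169.
(2,2): S=254.8980. Δ = (V_up−V_dn)/(S_up−S_dn) = (0.0000−0.0000)/(303.3286−224.3102) = 0.0000. V = [p*·0.0000 + (1−p*)·0.0000]/1.15 = 0.0000. B = V − Δ·S = 0.0000.
(1,0): S=158.4000. Δ = (V_up−V_dn)/(S_up−S_dn) = (4.9249−43.0167)/(188.4960−139.3920) = -0.7757. V = [p*·4.9249 + (1−p*)·43.0167]/1.15 = 8.5565. B = V − Δ·S = 131.4332.
(1,1): S=214.2000. Δ = (V_up−V_dn)/(S_up−S_dn) = (0.0000−4.9249)/(254.8980−188.4960) = -0.0742. V = [p*·0.0000 + (1−p*)·4.9249]/1.15 = 0.5526. B = V − Δ·S = 16.4395.
(0,0): S=180.0000. Δ = (V_up−V_dn)/(S_up−S_dn) = (0.5526−8.5565)/(214.2000−158.4000) = -0.1434. V = [p*·0.5526 + (1−p*)·8.5565]/1.15 = 1.3786. B = V − Δ·S = 27.1977.
Sanity check at the root: Δ(0,0)·S0 + B(0,0) reproduces V0 = 1.3786.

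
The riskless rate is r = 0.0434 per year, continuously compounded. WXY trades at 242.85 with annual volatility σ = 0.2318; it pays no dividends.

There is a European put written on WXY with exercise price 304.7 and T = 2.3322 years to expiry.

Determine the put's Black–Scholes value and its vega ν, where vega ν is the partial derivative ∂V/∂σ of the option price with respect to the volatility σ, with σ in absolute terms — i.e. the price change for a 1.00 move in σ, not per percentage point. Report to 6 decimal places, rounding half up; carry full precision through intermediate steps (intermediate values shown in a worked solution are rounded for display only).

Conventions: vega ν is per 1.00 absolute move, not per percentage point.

σ√T = 0.2318·√2.3322 = 0.353994
d₁ = (ln(S/K) + (r+σ²/2)T) / (σ√T) = (ln(242.85/304.7) + (0.0434+0.2318²/2)·2.3322) / 0.353994 = (-0.226884 + 0.163873) / 0.353994 = -0.177998
d₂ = d₁ − σ√T = -0.177998 − 0.353994 = -0.531992
e^{−rT} = 0.903736
N(−d₁) = 0.570638,  N(−d₂) = 0.702634
Put price V = K·e^{−rT}·N(−d₂) − S·N(−d₁) = 193.483356 − 138.579359 = 54.903997
φ(d₁) = (1/√(2π))·e^{−d₁²/2} = 0.392672
ν = S·φ(d₁)·√T = 145.630098

price = 54.903997
ν = 145.630098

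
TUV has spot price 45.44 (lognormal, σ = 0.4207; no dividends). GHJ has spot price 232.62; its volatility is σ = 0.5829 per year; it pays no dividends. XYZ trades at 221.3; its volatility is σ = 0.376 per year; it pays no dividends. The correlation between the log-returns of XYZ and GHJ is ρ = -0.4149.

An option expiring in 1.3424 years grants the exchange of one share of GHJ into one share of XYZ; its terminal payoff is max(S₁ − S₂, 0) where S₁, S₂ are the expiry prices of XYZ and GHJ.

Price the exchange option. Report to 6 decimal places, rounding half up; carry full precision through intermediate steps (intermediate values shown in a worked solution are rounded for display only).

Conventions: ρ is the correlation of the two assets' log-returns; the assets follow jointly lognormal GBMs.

exchange price = 76.802543

σ_eff = √(σ₁² + σ₂² − 2ρσ₁σ₂) = √(0.376² + 0.5829² − 2·-0.4149·0.376·0.5829) = 0.814258
d₁ = (ln(S₁/S₂) + (q₂ − q₁ + σ_eff²/2)T) / (σ_eff√T) = (ln(221.3/232.62) + (0.0 − 0.0 + 0.331508)·1.3424) / 0.943415 = 0.418829
d₂ = d₁ − σ_eff√T = 0.418829 − 0.943415 = -0.524587
N(d₁) = 0.662329,  N(d₂) = 0.299935
V = S₁·e^{−q₁T}·N(d₁) − S₂·e^{−q₂T}·N(d₂) = 146.573474 − 69.770931 = 76.802543
Key observation: no risk-free rate is needed — with the second asset as numeraire the exchange option is a call on the ratio S₁/S₂, and r cancels out of the value.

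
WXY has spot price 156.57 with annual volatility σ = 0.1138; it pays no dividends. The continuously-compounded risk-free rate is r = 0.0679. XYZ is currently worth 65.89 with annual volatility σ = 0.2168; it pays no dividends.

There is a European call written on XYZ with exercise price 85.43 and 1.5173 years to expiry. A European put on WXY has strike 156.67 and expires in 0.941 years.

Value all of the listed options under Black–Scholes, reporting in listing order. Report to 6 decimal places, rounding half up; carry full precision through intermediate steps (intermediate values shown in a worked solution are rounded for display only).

price(XYZ call K=85.43) = 3.264087
price(WXY put K=156.67) = 2.948209

[XYZ call K=85.43]
σ√T = 0.2168·√1.5173 = 0.267051
d₁ = (ln(S/K) + (r+σ²/2)T) / (σ√T) = (ln(65.89/85.43) + (0.0679+0.2168²/2)·1.5173) / 0.267051 = (-0.259711 + 0.138683) / 0.267051 = -0.453200
d₂ = d₁ − σ√T = -0.453200 − 0.267051 = -0.720251
e^{−rT} = 0.902105
N(d₁) = 0.325202,  N(d₂) = 0.235685
price = S·N(d₁) − K·e^{−rT}·N(d₂) = 21.427585 − 18.163498 = 3.264087
[WXY put K=156.67]
σ√T = 0.1138·√0.941 = 0.110392
d₁ = (ln(S/K) + (r+σ²/2)T) / (σ√T) = (ln(156.57/156.67) + (0.0679+0.1138²/2)·0.941) / 0.110392 = (-0.000638 + 0.069987) / 0.110392 = 0.628204
d₂ = d₁ − σ√T = 0.628204 − 0.110392 = 0.517812
e^{−rT} = 0.938105
N(−d₁) = 0.264935,  N(−d₂) = 0.302295
price = K·e^{−rT}·N(−d₂) − S·N(−d₁) = 44.429114 − 41.480905 = 2.948209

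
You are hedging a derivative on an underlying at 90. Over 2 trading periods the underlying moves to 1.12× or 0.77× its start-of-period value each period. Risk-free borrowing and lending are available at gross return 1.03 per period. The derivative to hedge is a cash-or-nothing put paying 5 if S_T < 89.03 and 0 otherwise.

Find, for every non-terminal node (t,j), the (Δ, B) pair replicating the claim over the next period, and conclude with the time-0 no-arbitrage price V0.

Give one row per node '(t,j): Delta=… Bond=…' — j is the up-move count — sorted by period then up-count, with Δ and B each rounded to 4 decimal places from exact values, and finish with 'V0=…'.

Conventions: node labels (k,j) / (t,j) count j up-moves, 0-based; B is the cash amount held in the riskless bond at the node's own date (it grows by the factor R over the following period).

(0,0): Delta=-0.1145 Bond=12.4153
(1,0): Delta=0.0000 Bond=4.8544
(1,1): Delta=-0.1417 Bond=15.5340
V0=2.1122

Risk-neutral probability p* = (R−d)/(u−d) = (1.03−0.77)/(1.12−0.77) = 0.7429.
At maturity the claim pays: V(2,0)=5.0000, V(2,1)=5.0000, V(2,2)=0.0000
Node (1,0) S=69.3000: V=(p*·5.0000+(1−p*)·5.0000)/1.03=4.8544; Δ=(5.0000−5.0000)/(77.6160−53.3610)=0.0000; B=V−Δ·S=4.8544
Node (1,1) S=100.8000: V=(p*·0.0000+(1−p*)·5.0000)/1.03=1.2483; Δ=(0.0000−5.0000)/(112.8960−77.6160)=-0.1417; B=V−Δ·S=15.5340
Node (0,0) S=90.0000: V=(p*·1.2483+(1−p*)·4.8544)/1.03=2.1122; Δ=(1.2483−4.8544)/(100.8000−69.3000)=-0.1145; B=V−Δ·S=12.4153
As a check, the time-0 holding Δ(0,0)·S0 + B(0,0) comes to 2.1122 — exactly V0.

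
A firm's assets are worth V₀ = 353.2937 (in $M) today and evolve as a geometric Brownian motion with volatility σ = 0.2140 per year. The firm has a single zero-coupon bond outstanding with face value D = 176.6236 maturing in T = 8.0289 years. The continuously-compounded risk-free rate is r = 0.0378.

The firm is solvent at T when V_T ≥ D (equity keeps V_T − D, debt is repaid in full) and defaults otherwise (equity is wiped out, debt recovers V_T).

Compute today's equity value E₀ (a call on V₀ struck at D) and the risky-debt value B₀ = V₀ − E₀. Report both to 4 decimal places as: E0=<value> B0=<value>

With assets at 353.2937 and a single debt payment of 176.6236 at 8.0289 years:
d₁ = [ln(V₀/D) + (r + σ²/2)T] / (σ√T)
   = [ln(353.2937/176.6236) + (0.0378 + 0.5·0.2140²)·8.0289] / (0.2140·√8.0289)
   = [0.693279 + 0.487338] / 0.606376 = 1.947006
d₂ = d₁ − σ√T = 1.947006 − 0.606376 = 1.340630
N(d₁) = 0.974233,  N(d₂) = 0.909980,  e^(−rT) = 0.738235
E₀ = V₀·N(d₁) − D·e^(−rT)·N(d₂)
   = 353.2937·0.974233 − 176.6236·0.738235·0.909980 = 225.538294
B₀ = V₀ − E₀ = 353.2937 − 225.538294 = 127.755406

E0=225.5383 B0=127.7554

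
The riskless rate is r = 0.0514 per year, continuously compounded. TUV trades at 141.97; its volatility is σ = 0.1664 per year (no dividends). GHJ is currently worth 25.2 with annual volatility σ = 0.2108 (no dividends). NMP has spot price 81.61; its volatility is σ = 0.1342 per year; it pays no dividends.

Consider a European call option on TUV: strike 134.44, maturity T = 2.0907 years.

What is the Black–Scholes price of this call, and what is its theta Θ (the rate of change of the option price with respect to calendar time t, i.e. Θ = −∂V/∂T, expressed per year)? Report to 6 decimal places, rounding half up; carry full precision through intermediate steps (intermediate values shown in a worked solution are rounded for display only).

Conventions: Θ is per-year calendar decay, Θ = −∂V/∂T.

σ√T = 0.1664·√2.0907 = 0.240602
d₁ = (ln(S/K) + (r+σ²/2)T) / (σ√T) = (ln(141.97/134.44) + (0.0514+0.1664²/2)·2.0907) / 0.240602 = (0.054498 + 0.136407) / 0.240602 = 0.793445
d₂ = d₁ − σ√T = 0.793445 − 0.240602 = 0.552843
e^{−rT} = 0.898111
N(d₁) = 0.786241,  N(d₂) = 0.709815
Call price V = S·N(d₁) − K·e^{−rT}·N(d₂) = 111.622587 − 85.704422 = 25.918165
φ(d₁) = (1/√(2π))·e^{−d₁²/2} = 0.291208
Θ = −S·φ(d₁)·σ/(2√T) − r·K·e^{−rT}·N(d₂) = −2.378910 − 4.405207 = -6.784117

price = 25.918165
Θ = -6.784117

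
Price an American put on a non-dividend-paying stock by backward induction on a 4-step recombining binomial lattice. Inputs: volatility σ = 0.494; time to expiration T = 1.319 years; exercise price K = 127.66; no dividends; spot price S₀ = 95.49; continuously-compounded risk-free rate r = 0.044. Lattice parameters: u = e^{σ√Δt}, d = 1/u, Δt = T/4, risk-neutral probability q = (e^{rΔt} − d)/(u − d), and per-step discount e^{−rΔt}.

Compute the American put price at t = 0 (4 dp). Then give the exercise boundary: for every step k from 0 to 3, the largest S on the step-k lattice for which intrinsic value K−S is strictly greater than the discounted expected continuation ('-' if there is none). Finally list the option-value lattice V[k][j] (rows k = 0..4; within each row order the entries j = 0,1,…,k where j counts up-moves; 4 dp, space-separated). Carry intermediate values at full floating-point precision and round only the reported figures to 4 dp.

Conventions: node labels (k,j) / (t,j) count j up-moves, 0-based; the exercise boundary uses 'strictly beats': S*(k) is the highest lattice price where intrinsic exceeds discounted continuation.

Δt=0.32975, u=1.32800, d=0.75301, q=0.45497, disc=e^(-rΔt)=0.98560
k=4 terminal: V=max(K-S,0) → 96.9581 73.5146 32.1700 0.0000 0.0000
k=3: j=0 S=40.7722 intr=86.8878 cont=85.0490 V=86.8878[EX]; j=1 S=71.9051 intr=55.7549 cont=53.9160 V=55.7549[EX]; j=2 S=126.8107 intr=0.8493 cont=17.2810 V=17.2810[hold]; j=3 S=223.6412 intr=0.0000 cont=0.0000 V=0.0000[hold]  S*(3)=71.9051
k=2: j=0 S=54.1454 intr=73.5146 cont=71.6757 V=73.5146[EX]; j=1 S=95.4900 intr=32.1700 cont=37.6994 V=37.6994[hold]; j=2 S=168.4046 intr=0.0000 cont=9.2830 V=9.2830[hold]  S*(2)=54.1454
k=1: j=0 S=71.9051 intr=55.7549 cont=56.3955 V=56.3955[hold]; j=1 S=126.8107 intr=0.8493 cont=24.4140 V=24.4140[hold]  S*(1)=-
k=0: j=0 S=95.4900 intr=32.1700 cont=41.2421 V=41.2421[hold]  S*(0)=-

price = 41.2421
boundary = - - 54.1454 71.9051
tree:
41.2421
56.3955 24.4140
73.5146 37.6994 9.2830
86.8878 55.7549 17.2810 0.0000
96.9581 73.5146 32.1700 0.0000 0.0000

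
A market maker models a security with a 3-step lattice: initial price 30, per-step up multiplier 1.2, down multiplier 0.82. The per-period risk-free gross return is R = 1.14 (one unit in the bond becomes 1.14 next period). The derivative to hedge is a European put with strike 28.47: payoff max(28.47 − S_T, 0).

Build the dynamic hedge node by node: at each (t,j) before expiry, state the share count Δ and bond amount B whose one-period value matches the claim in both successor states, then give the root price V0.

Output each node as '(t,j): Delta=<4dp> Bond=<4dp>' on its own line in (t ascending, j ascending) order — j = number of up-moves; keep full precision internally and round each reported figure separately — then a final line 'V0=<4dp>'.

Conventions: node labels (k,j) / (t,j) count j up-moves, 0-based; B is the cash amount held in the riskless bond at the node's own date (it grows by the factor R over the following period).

Since d<R<u, set p* = (R−d)/(u−d) = 0.8421; price each node as the discounted p*-expectation of its children.
Expiry values: V(3,0)=11.9290, V(3,1)=4.2636, V(3,2)=0.0000, V(3,3)=0.0000
Node (2,0) S=20.1720: V=(p*·4.2636+(1−p*)·11.9290)/1.14=4.8017; Δ=(4.2636−11.9290)/(24.2064−16.5410)=-1.0000; B=V−Δ·S=24.9737
Node (2,1) S=29.5200: V=(p*·0.0000+(1−p*)·4.2636)/1.14=0.5905; Δ=(0.0000−4.2636)/(35.4240−24.2064)=-0.3801; B=V−Δ·S=11.8105
Node (2,2) S=43.2000: V=(p*·0.0000+(1−p*)·0.0000)/1.14=0.0000; Δ=(0.0000−0.0000)/(51.8400−35.4240)=0.0000; B=V−Δ·S=0.0000
Node (1,0) S=24.6000: V=(p*·0.5905+(1−p*)·4.8017)/1.14=1.1013; Δ=(0.5905−4.8017)/(29.5200−20.1720)=-0.4505; B=V−Δ·S=12.1833
Node (1,1) S=36.0000: V=(p*·0.0000+(1−p*)·0.5905)/1.14=0.0818; Δ=(0.0000−0.5905)/(43.2000−29.5200)=-0.0432; B=V−Δ·S=1.6358
Node (0,0) S=30.0000: V=(p*·0.0818+(1−p*)·1.1013)/1.14=0.2129; Δ=(0.0818−1.1013)/(36.0000−24.6000)=-0.0894; B=V−Δ·S=2.8958
Sanity check at the root: Δ(0,0)·S0 + B(0,0) reproduces V0 = 0.2129.

(0,0): Delta=-0.0894 Bond=2.8958
(1,0): Delta=-0.4505 Bond=12.1833
(1,1): Delta=-0.0432 Bond=1.6358
(2,0): Delta=-1.0000 Bond=24.9737
(2,1): Delta=-0.3801 Bond=11.8105
(2,2): Delta=0.0000 Bond=0.0000
V0=0.2129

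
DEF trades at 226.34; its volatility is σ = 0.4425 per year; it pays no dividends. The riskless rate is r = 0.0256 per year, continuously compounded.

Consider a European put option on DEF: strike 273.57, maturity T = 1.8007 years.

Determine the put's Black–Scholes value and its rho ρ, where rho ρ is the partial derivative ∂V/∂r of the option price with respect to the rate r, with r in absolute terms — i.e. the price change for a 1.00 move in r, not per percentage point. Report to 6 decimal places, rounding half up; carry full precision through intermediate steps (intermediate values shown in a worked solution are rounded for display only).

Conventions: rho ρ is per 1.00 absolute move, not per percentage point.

σ√T = 0.4425·√1.8007 = 0.593791
d₁ = (ln(S/K) + (r+σ²/2)T) / (σ√T) = (ln(226.34/273.57) + (0.0256+0.4425²/2)·1.8007) / 0.593791 = (-0.189519 + 0.222392) / 0.593791 = 0.055361
d₂ = d₁ − σ√T = 0.055361 − 0.593791 = -0.538431
e^{−rT} = 0.954948
N(−d₁) = 0.477925,  N(−d₂) = 0.704860
Put price V = K·e^{−rT}·N(−d₂) − S·N(−d₁) = 184.141347 − 108.173650 = 75.967697
ρ = −K·T·e^{−rT}·N(−d₂) = -331.583323

price = 75.967697
ρ = -331.583323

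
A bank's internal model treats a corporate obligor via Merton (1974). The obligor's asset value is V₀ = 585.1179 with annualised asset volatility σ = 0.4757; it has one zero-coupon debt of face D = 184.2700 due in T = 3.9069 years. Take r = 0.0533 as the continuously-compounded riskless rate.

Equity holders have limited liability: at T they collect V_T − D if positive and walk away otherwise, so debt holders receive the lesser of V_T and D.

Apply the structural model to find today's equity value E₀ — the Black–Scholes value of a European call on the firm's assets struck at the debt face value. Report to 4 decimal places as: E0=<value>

Apply the equity-as-call identities (strike 184.2700, horizon 3.9069 years):
d₁ = [ln(V₀/D) + (r + σ²/2)T] / (σ√T)
   = [ln(585.1179/184.2700) + (0.0533 + 0.5·0.4757²)·3.9069] / (0.4757·√3.9069)
   = [1.155411 + 0.650285] / 0.940263 = 1.920416
d₂ = d₁ − σ√T = 1.920416 − 0.940263 = 0.980153
N(d₁) = 0.972597,  N(d₂) = 0.836495,  e^(−rT) = 0.812014
E₀ = V₀·N(d₁) − D·e^(−rT)·N(d₂)
   = 585.1179·0.972597 − 184.2700·0.812014·0.836495 = 443.919551

E0=443.9196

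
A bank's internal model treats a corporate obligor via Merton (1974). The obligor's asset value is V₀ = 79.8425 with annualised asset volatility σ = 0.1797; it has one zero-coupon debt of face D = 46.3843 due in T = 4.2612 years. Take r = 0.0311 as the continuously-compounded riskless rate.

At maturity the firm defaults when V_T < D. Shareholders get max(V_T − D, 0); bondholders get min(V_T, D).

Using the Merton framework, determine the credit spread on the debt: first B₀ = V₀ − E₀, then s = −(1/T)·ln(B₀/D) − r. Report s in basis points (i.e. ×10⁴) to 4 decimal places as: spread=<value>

spread=16.3488

Apply the equity-as-call identities (strike 46.3843, horizon 4.2612 years):
d₁ = [ln(V₀/D) + (r + σ²/2)T] / (σ√T)
   = [ln(79.8425/46.3843) + (0.0311 + 0.5·0.1797²)·4.2612] / (0.1797·√4.2612)
   = [0.543095 + 0.201325] / 0.370949 = 2.006799
d₂ = d₁ − σ√T = 2.006799 − 0.370949 = 1.635850
N(d₁) = 0.977614,  N(d₂) = 0.949065,  e^(−rT) = 0.875883
E₀ = V₀·N(d₁) − D·e^(−rT)·N(d₂)
   = 79.8425·0.977614 − 46.3843·0.875883·0.949065 = 39.497352
B₀ = V₀ − E₀ = 79.8425 − 39.497352 = 40.345148
spread = −(1/T)·ln(B₀/D) − r = −(1/4.2612)·ln(40.345148/46.3843) − 0.0311 = 0.00163488
in basis points: 0.00163488 × 10⁴ = 16.3488 bp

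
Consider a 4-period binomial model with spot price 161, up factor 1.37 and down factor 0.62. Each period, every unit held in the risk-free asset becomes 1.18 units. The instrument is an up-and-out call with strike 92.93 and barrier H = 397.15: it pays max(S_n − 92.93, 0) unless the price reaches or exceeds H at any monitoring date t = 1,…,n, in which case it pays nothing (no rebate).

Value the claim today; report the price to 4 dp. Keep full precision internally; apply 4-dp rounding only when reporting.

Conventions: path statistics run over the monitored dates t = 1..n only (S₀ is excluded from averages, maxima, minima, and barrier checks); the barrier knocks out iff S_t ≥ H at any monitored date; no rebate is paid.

Set p* = 0.7467 (from d < R < u); the path-dependent value is the discounted p*-expectation over all price paths.
Enumerate all 2^4 = 16 price paths (U = up ×1.37, D = down ×0.62); each path with k up-moves has probability p*^k·(1−p*)^(4−k).
DDDD: M=99.8200, payoff=0.0000, prob=0.004119
UDDD: M=220.5700, payoff=0.0000, prob=0.012140
DUDD: M=136.7534, payoff=0.0000, prob=0.012140
UUDD: M=302.1809, payoff=23.2283, prob=0.035780
DDUD: M=99.8200, payoff=0.0000, prob=0.012140
UDUD: M=220.5700, payoff=23.2283, prob=0.035780
DUUD: M=187.3522, payoff=23.2283, prob=0.035780
UUUD: M=413.9878, payoff=0.0000, prob=0.105456
DDDU: M=99.8200, payoff=0.0000, prob=0.012140
UDDU: M=220.5700, payoff=23.2283, prob=0.035780
DUDU: M=136.7534, payoff=23.2283, prob=0.035780
UUDU: M=302.1809, payoff=163.7425, prob=0.105456
DDUU: M=116.1583, payoff=23.2283, prob=0.035780
UDUU: M=256.6725, payoff=163.7425, prob=0.105456
DUUU: M=256.6725, payoff=163.7425, prob=0.105456
UUUU: M=567.1633, payoff=0.0000, prob=0.310819
Price = Σ prob·payoff / R^4 = 56.789668 / 1.938778 = 29.2915

price = 29.2915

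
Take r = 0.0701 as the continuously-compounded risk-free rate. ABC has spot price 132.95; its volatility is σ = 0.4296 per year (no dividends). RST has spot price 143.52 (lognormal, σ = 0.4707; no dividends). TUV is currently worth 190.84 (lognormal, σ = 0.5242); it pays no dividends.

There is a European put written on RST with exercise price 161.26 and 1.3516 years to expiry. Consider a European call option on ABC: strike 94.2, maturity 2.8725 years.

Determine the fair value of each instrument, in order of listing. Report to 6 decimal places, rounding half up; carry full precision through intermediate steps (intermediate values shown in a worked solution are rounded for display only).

[RST put K=161.26]
σ√T = 0.4707·√1.3516 = 0.547228
d₁ = (ln(S/K) + (r+σ²/2)T) / (σ√T) = (ln(143.52/161.26) + (0.0701+0.4707²/2)·1.3516) / 0.547228 = (-0.116544 + 0.244476) / 0.547228 = 0.233783
d₂ = d₁ − σ√T = 0.233783 − 0.547228 = -0.313445
e^{−rT} = 0.909603
N(−d₁) = 0.407577,  N(−d₂) = 0.623029
price = K·e^{−rT}·N(−d₂) − S·N(−d₁) = 91.387422 − 58.495389 = 32.892033
[ABC call K=94.2]
σ√T = 0.4296·√2.8725 = 0.728105
d₁ = (ln(S/K) + (r+σ²/2)T) / (σ√T) = (ln(132.95/94.2) + (0.0701+0.4296²/2)·2.8725) / 0.728105 = (0.344553 + 0.466431) / 0.728105 = 1.113828
d₂ = d₁ − σ√T = 1.113828 − 0.728105 = 0.385722
e^{−rT} = 0.817616
N(d₁) = 0.867323,  N(d₂) = 0.650149
price = S·N(d₁) − K·e^{−rT}·N(d₂) = 115.310649 − 50.074098 = 65.236552

price(RST put K=161.26) = 32.892033
price(ABC call K=94.2) = 65.236552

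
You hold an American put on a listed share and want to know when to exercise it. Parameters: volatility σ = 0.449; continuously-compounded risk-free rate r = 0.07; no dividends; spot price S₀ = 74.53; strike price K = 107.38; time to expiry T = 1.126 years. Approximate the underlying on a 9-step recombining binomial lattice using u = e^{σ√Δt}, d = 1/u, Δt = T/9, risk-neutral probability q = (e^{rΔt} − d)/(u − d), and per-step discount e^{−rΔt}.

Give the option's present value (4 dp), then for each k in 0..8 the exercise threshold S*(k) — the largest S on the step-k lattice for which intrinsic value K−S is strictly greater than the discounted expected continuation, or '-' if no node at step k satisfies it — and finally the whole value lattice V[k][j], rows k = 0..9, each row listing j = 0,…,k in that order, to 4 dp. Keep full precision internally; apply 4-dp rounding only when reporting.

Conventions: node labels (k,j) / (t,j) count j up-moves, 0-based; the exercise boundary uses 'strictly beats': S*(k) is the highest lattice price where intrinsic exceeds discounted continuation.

price = 34.6810
boundary = - 63.5855 54.2482 63.5855 54.2482 63.5855 74.5300 63.5855 74.5300
tree:
34.6810
43.7945 25.7429
53.1318 34.1088 17.4281
61.0980 43.7945 24.5599 10.2583
67.8943 53.1318 33.4421 15.6821 4.7518
73.6927 61.0980 43.7945 23.1815 8.0952 1.3290
78.6395 67.8943 53.1318 32.8500 13.4535 2.6183 0.0000
82.8600 73.6927 61.0980 43.7945 21.5896 5.1583 0.0000 0.0000
86.4607 78.6395 67.8943 53.1318 32.8500 10.1626 0.0000 0.0000 0.0000
89.5326 82.8600 73.6927 61.0980 43.7945 20.0217 0.0000 0.0000 0.0000 0.0000

Δt=0.12511  u=1.17212  d=0.85315  q=0.48796  discount=0.99128
step 9 (expiry): payoffs max(K−S,0) = 89.5326 82.8600 73.6927 61.0980 43.7945 20.0217 0.0000 0.0000 0.0000 0.0000
step 8: (k=8,j=0): S=20.9193, K−S=86.4607, hold=85.5244 ⇒ V=86.4607 exercise | (k=8,j=1): S=28.7405, K−S=78.6395, hold=77.7032 ⇒ V=78.6395 exercise | (k=8,j=2): S=39.4857, K−S=67.8943, hold=66.9580 ⇒ V=67.8943 exercise | (k=8,j=3): S=54.2482, K−S=53.1318, hold=52.1955 ⇒ V=53.1318 exercise | (k=8,j=4): S=74.5300, K−S=32.8500, hold=31.9137 ⇒ V=32.8500 exercise | (k=8,j=5): S=102.3946, K−S=4.9854, hold=10.1626 ⇒ V=10.1626 continue | (k=8,j=6): S=140.6769, K−S=0.0000, hold=0.0000 ⇒ V=0.0000 continue | (k=8,j=7): S=193.2719, K−S=0.0000, hold=0.0000 ⇒ V=0.0000 continue | (k=8,j=8): S=265.5305, K−S=0.0000, hold=0.0000 ⇒ V=0.0000 continue  boundary S*=74.5300
step 7: (k=7,j=0): S=24.5200, K−S=82.8600, hold=81.9237 ⇒ V=82.8600 exercise | (k=7,j=1): S=33.6873, K−S=73.6927, hold=72.7564 ⇒ V=73.6927 exercise | (k=7,j=2): S=46.2820, K−S=61.0980, hold=60.1617 ⇒ V=61.0980 exercise | (k=7,j=3): S=63.5855, K−S=43.7945, hold=42.8582 ⇒ V=43.7945 exercise | (k=7,j=4): S=87.3583, K−S=20.0217, hold=21.5896 ⇒ V=21.5896 continue | (k=7,j=5): S=120.0190, K−S=0.0000, hold=5.1583 ⇒ V=5.1583 continue | (k=7,j=6): S=164.8905, K−S=0.0000, hold=0.0000 ⇒ V=0.0000 continue | (k=7,j=7): S=226.5382, K−S=0.0000, hold=0.0000 ⇒ V=0.0000 continue  boundary S*=63.5855
step 6: (k=6,j=0): S=28.7405, K−S=78.6395, hold=77.7032 ⇒ V=78.6395 exercise | (k=6,j=1): S=39.4857, K−S=67.8943, hold=66.9580 ⇒ V=67.8943 exercise | (k=6,j=2): S=54.2482, K−S=53.1318, hold=52.1955 ⇒ V=53.1318 exercise | (k=6,j=3): S=74.5300, K−S=32.8500, hold=32.6721 ⇒ V=32.8500 exercise | (k=6,j=4): S=102.3946, K−S=4.9854, hold=13.4535 ⇒ V=13.4535 continue | (k=6,j=5): S=140.6769, K−S=0.0000, hold=2.6183 ⇒ V=2.6183 continue | (k=6,j=6): S=193.2719, K−S=0.0000, hold=0.0000 ⇒ V=0.0000 continue  boundary S*=74.5300
step 5: (k=5,j=0): S=33.6873, K−S=73.6927, hold=72.7564 ⇒ V=73.6927 exercise | (k=5,j=1): S=46.2820, K−S=61.0980, hold=60.1617 ⇒ V=61.0980 exercise | (k=5,j=2): S=63.5855, K−S=43.7945, hold=42.8582 ⇒ V=43.7945 exercise | (k=5,j=3): S=87.3583, K−S=20.0217, hold=23.1815 ⇒ V=23.1815 continue | (k=5,j=4): S=120.0190, K−S=0.0000, hold=8.0952 ⇒ V=8.0952 continue | (k=5,j=5): S=164.8905, K−S=0.0000, hold=1.3290 ⇒ V=1.3290 continue  boundary S*=63.5855
step 4: (k=4,j=0): S=39.4857, K−S=67.8943, hold=66.9580 ⇒ V=67.8943 exercise | (k=4,j=1): S=54.2482, K−S=53.1318, hold=52.1955 ⇒ V=53.1318 exercise | (k=4,j=2): S=74.5300, K−S=32.8500, hold=33.4421 ⇒ V=33.4421 continue | (k=4,j=3): S=102.3946, K−S=4.9854, hold=15.6821 ⇒ V=15.6821 continue | (k=4,j=4): S=140.6769, K−S=0.0000, hold=4.7518 ⇒ V=4.7518 continue  boundary S*=54.2482
step 3: (k=3,j=0): S=46.2820, K−S=61.0980, hold=60.1617 ⇒ V=61.0980 exercise | (k=3,j=1): S=63.5855, K−S=43.7945, hold=43.1446 ⇒ V=43.7945 exercise | (k=3,j=2): S=87.3583, K−S=20.0217, hold=24.5599 ⇒ V=24.5599 continue | (k=3,j=3): S=120.0190, K−S=0.0000, hold=10.2583 ⇒ V=10.2583 continue  boundary S*=63.5855
step 2: (k=2,j=0): S=54.2482, K−S=53.1318, hold=52.1955 ⇒ V=53.1318 exercise | (k=2,j=1): S=74.5300, K−S=32.8500, hold=34.1088 ⇒ V=34.1088 continue | (k=2,j=2): S=102.3946, K−S=4.9854, hold=17.4281 ⇒ V=17.4281 continue  boundary S*=54.2482
step 1: (k=1,j=0): S=63.5855, K−S=43.7945, hold=43.4671 ⇒ V=43.7945 exercise | (k=1,j=1): S=87.3583, K−S=20.0217, hold=25.7429 ⇒ V=25.7429 continue  boundary S*=63.5855
step 0: (k=0,j=0): S=74.5300, K−S=32.8500, hold=34.6810 ⇒ V=34.6810 continue  boundary S*=-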